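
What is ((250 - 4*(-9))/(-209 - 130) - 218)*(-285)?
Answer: 7047860/113 ≈ 62370.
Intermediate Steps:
((250 - 4*(-9))/(-209 - 130) - 218)*(-285) = ((250 + 36)/(-339) - 218)*(-285) = (286*(-1/339) - 218)*(-285) = (-286/339 - 218)*(-285) = -74188/339*(-285) = 7047860/113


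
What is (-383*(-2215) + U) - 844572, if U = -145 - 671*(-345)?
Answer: 235123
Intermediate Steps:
U = 231350 (U = -145 + 231495 = 231350)
(-383*(-2215) + U) - 844572 = (-383*(-2215) + 231350) - 844572 = (848345 + 231350) - 844572 = 1079695 - 844572 = 235123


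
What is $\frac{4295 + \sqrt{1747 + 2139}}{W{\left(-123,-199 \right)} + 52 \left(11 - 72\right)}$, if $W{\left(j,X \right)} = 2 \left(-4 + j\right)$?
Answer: $- \frac{4295}{3426} - \frac{\sqrt{3886}}{3426} \approx -1.2718$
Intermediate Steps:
$W{\left(j,X \right)} = -8 + 2 j$
$\frac{4295 + \sqrt{1747 + 2139}}{W{\left(-123,-199 \right)} + 52 \left(11 - 72\right)} = \frac{4295 + \sqrt{1747 + 2139}}{\left(-8 + 2 \left(-123\right)\right) + 52 \left(11 - 72\right)} = \frac{4295 + \sqrt{3886}}{\left(-8 - 246\right) + 52 \left(-61\right)} = \frac{4295 + \sqrt{3886}}{-254 - 3172} = \frac{4295 + \sqrt{3886}}{-3426} = \left(4295 + \sqrt{3886}\right) \left(- \frac{1}{3426}\right) = - \frac{4295}{3426} - \frac{\sqrt{3886}}{3426}$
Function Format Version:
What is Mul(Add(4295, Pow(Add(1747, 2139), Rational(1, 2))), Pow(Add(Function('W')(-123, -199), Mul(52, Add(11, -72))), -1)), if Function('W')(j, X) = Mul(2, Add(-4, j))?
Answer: Add(Rational(-4295, 3426), Mul(Rational(-1, 3426), Pow(3886, Rational(1, 2)))) ≈ -1.2718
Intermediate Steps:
Function('W')(j, X) = Add(-8, Mul(2, j))
Mul(Add(4295, Pow(Add(1747, 2139), Rational(1, 2))), Pow(Add(Function('W')(-123, -199), Mul(52, Add(11, -72))), -1)) = Mul(Add(4295, Pow(Add(1747, 2139), Rational(1, 2))), Pow(Add(Add(-8, Mul(2, -123)), Mul(52, Add(11, -72))), -1)) = Mul(Add(4295, Pow(3886, Rational(1, 2))), Pow(Add(Add(-8, -246), Mul(52, -61)), -1)) = Mul(Add(4295, Pow(3886, Rational(1, 2))), Pow(Add(-254, -3172), -1)) = Mul(Add(4295, Pow(3886, Rational(1, 2))), Pow(-3426, -1)) = Mul(Add(4295, Pow(3886, Rational(1, 2))), Rational(-1, 3426)) = Add(Rational(-4295, 3426), Mul(Rational(-1, 3426), Pow(3886, Rational(1, 2))))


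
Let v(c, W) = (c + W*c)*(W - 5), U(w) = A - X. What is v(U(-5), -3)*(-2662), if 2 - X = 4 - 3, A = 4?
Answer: -127776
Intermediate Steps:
X = 1 (X = 2 - (4 - 3) = 2 - 1*1 = 2 - 1 = 1)
U(w) = 3 (U(w) = 4 - 1*1 = 4 - 1 = 3)
v(c, W) = (-5 + W)*(c + W*c) (v(c, W) = (c + W*c)*(-5 + W) = (-5 + W)*(c + W*c))
v(U(-5), -3)*(-2662) = (3*(-5 + (-3)**2 - 4*(-3)))*(-2662) = (3*(-5 + 9 + 12))*(-2662) = (3*16)*(-2662) = 48*(-2662) = -127776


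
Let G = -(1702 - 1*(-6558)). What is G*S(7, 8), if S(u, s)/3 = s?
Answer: -198240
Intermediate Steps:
S(u, s) = 3*s
G = -8260 (G = -(1702 + 6558) = -1*8260 = -8260)
G*S(7, 8) = -24780*8 = -8260*24 = -198240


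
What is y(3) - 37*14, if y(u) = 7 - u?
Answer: -514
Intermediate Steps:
y(3) - 37*14 = (7 - 1*3) - 37*14 = (7 - 3) - 518 = 4 - 518 = -514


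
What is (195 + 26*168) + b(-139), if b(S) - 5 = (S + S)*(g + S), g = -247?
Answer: 111876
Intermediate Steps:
b(S) = 5 + 2*S*(-247 + S) (b(S) = 5 + (S + S)*(-247 + S) = 5 + (2*S)*(-247 + S) = 5 + 2*S*(-247 + S))
(195 + 26*168) + b(-139) = (195 + 26*168) + (5 - 494*(-139) + 2*(-139)²) = (195 + 4368) + (5 + 68666 + 2*19321) = 4563 + (5 + 68666 + 38642) = 4563 + 107313 = 111876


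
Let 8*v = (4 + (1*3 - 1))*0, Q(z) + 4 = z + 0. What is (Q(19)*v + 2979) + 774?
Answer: 3753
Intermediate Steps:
Q(z) = -4 + z (Q(z) = -4 + (z + 0) = -4 + z)
v = 0 (v = ((4 + (1*3 - 1))*0)/8 = ((4 + (3 - 1))*0)/8 = ((4 + 2)*0)/8 = (6*0)/8 = (1/8)*0 = 0)
(Q(19)*v + 2979) + 774 = ((-4 + 19)*0 + 2979) + 774 = (15*0 + 2979) + 774 = (0 + 2979) + 774 = 2979 + 774 = 3753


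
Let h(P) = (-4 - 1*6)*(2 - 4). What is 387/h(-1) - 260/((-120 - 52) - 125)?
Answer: 120139/5940 ≈ 20.225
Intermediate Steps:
h(P) = 20 (h(P) = (-4 - 6)*(-2) = -10*(-2) = 20)
387/h(-1) - 260/((-120 - 52) - 125) = 387/20 - 260/((-120 - 52) - 125) = 387*(1/20) - 260/(-172 - 125) = 387/20 - 260/(-297) = 387/20 - 260*(-1/297) = 387/20 + 260/297 = 120139/5940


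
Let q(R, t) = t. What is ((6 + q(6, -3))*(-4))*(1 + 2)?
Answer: -36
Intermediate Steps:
((6 + q(6, -3))*(-4))*(1 + 2) = ((6 - 3)*(-4))*(1 + 2) = (3*(-4))*3 = -12*3 = -36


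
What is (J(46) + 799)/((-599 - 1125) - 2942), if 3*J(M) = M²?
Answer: -4513/13998 ≈ -0.32240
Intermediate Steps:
J(M) = M²/3
(J(46) + 799)/((-599 - 1125) - 2942) = ((⅓)*46² + 799)/((-599 - 1125) - 2942) = ((⅓)*2116 + 799)/(-1724 - 2942) = (2116/3 + 799)/(-4666) = (4513/3)*(-1/4666) = -4513/13998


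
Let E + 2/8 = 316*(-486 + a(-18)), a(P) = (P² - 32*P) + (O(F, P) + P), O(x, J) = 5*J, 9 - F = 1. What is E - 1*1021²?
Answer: -3782981/4 ≈ -9.4575e+5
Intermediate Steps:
F = 8 (F = 9 - 1*1 = 9 - 1 = 8)
a(P) = P² - 26*P (a(P) = (P² - 32*P) + (5*P + P) = (P² - 32*P) + 6*P = P² - 26*P)
E = 386783/4 (E = -¼ + 316*(-486 - 18*(-26 - 18)) = -¼ + 316*(-486 - 18*(-44)) = -¼ + 316*(-486 + 792) = -¼ + 316*306 = -¼ + 96696 = 386783/4 ≈ 96696.)
E - 1*1021² = 386783/4 - 1*1021² = 386783/4 - 1*1042441 = 386783/4 - 1042441 = -3782981/4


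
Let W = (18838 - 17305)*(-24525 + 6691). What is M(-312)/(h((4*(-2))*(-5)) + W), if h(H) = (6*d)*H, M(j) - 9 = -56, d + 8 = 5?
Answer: 47/27340242 ≈ 1.7191e-6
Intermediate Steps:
d = -3 (d = -8 + 5 = -3)
W = -27339522 (W = 1533*(-17834) = -27339522)
M(j) = -47 (M(j) = 9 - 56 = -47)
h(H) = -18*H (h(H) = (6*(-3))*H = -18*H)
M(-312)/(h((4*(-2))*(-5)) + W) = -47/(-18*4*(-2)*(-5) - 27339522) = -47/(-(-144)*(-5) - 27339522) = -47/(-18*40 - 27339522) = -47/(-720 - 27339522) = -47/(-27340242) = -47*(-1/27340242) = 47/27340242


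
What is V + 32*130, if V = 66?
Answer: 4226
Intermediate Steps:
V + 32*130 = 66 + 32*130 = 66 + 4160 = 4226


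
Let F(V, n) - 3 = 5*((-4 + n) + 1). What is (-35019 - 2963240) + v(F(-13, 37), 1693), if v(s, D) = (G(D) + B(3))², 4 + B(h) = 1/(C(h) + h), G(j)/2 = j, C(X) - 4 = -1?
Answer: 303868525/36 ≈ 8.4408e+6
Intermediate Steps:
C(X) = 3 (C(X) = 4 - 1 = 3)
G(j) = 2*j
B(h) = -4 + 1/(3 + h)
F(V, n) = -12 + 5*n (F(V, n) = 3 + 5*((-4 + n) + 1) = 3 + 5*(-3 + n) = 3 + (-15 + 5*n) = -12 + 5*n)
v(s, D) = (-23/6 + 2*D)² (v(s, D) = (2*D + (-11 - 4*3)/(3 + 3))² = (2*D + (-11 - 12)/6)² = (2*D + (⅙)*(-23))² = (2*D - 23/6)² = (-23/6 + 2*D)²)
(-35019 - 2963240) + v(F(-13, 37), 1693) = (-35019 - 2963240) + (-23 + 12*1693)²/36 = -2998259 + (-23 + 20316)²/36 = -2998259 + (1/36)*20293² = -2998259 + (1/36)*411805849 = -2998259 + 411805849/36 = 303868525/36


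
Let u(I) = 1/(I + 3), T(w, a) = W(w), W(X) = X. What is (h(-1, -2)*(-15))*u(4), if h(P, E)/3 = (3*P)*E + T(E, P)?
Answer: -180/7 ≈ -25.714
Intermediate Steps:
T(w, a) = w
h(P, E) = 3*E + 9*E*P (h(P, E) = 3*((3*P)*E + E) = 3*(3*E*P + E) = 3*(E + 3*E*P) = 3*E + 9*E*P)
u(I) = 1/(3 + I)
(h(-1, -2)*(-15))*u(4) = ((3*(-2)*(1 + 3*(-1)))*(-15))/(3 + 4) = ((3*(-2)*(1 - 3))*(-15))/7 = ((3*(-2)*(-2))*(-15))*(⅐) = (12*(-15))*(⅐) = -180*⅐ = -180/7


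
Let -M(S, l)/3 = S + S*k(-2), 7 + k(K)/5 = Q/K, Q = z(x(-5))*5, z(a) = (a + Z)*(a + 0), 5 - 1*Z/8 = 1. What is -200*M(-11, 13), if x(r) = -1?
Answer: -2333100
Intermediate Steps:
Z = 32 (Z = 40 - 8*1 = 40 - 8 = 32)
z(a) = a*(32 + a) (z(a) = (a + 32)*(a + 0) = (32 + a)*a = a*(32 + a))
Q = -155 (Q = -(32 - 1)*5 = -1*31*5 = -31*5 = -155)
k(K) = -35 - 775/K (k(K) = -35 + 5*(-155/K) = -35 - 775/K)
M(S, l) = -2121*S/2 (M(S, l) = -3*(S + S*(-35 - 775/(-2))) = -3*(S + S*(-35 - 775*(-1/2))) = -3*(S + S*(-35 + 775/2)) = -3*(S + S*(705/2)) = -3*(S + 705*S/2) = -2121*S/2)
-200*M(-11, 13) = -(-212100)*(-11) = -200*23331/2 = -2333100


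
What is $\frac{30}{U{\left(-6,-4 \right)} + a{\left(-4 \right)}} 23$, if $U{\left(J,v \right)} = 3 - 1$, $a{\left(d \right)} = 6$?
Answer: $\frac{345}{4} \approx 86.25$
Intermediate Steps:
$U{\left(J,v \right)} = 2$
$\frac{30}{U{\left(-6,-4 \right)} + a{\left(-4 \right)}} 23 = \frac{30}{2 + 6} \cdot 23 = \frac{30}{8} \cdot 23 = 30 \cdot \frac{1}{8} \cdot 23 = \frac{15}{4} \cdot 23 = \frac{345}{4}$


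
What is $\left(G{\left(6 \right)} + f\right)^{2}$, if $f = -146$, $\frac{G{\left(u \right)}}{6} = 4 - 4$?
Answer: $21316$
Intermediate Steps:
$G{\left(u \right)} = 0$ ($G{\left(u \right)} = 6 \left(4 - 4\right) = 6 \cdot 0 = 0$)
$\left(G{\left(6 \right)} + f\right)^{2} = \left(0 - 146\right)^{2} = \left(-146\right)^{2} = 21316$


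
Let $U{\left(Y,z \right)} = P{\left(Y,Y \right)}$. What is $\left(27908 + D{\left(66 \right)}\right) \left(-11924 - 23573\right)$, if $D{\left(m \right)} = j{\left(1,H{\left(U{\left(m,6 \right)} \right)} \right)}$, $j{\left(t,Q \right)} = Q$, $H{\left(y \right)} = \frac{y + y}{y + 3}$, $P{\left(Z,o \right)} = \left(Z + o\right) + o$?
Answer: $- \frac{66378254096}{67} \approx -9.9072 \cdot 10^{8}$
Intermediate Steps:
$P{\left(Z,o \right)} = Z + 2 o$
$U{\left(Y,z \right)} = 3 Y$ ($U{\left(Y,z \right)} = Y + 2 Y = 3 Y$)
$H{\left(y \right)} = \frac{2 y}{3 + y}$
$D{\left(m \right)} = \frac{6 m}{3 + 3 m}$ ($D{\left(m \right)} = \frac{2 \cdot 3 m}{3 + 3 m} = \frac{6 m}{3 + 3 m}$)
$\left(27908 + D{\left(66 \right)}\right) \left(-11924 - 23573\right) = \left(27908 + 2 \cdot 66 \frac{1}{1 + 66}\right) \left(-11924 - 23573\right) = \left(27908 + 2 \cdot 66 \cdot \frac{1}{67}\right) \left(-35497\right) = \left(27908 + \frac{132}{67}\right) \left(-35497\right) = \frac{1869968}{67} \left(-35497\right) = - \frac{66378254096}{67}$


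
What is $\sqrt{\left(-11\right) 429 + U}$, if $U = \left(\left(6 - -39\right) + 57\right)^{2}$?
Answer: $\sqrt{5685} \approx 75.399$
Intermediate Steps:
$U = 10404$ ($U = \left(\left(6 + 39\right) + 57\right)^{2} = \left(45 + 57\right)^{2} = 102^{2} = 10404$)
$\sqrt{\left(-11\right) 429 + U} = \sqrt{\left(-11\right) 429 + 10404} = \sqrt{-4719 + 10404} = \sqrt{5685}$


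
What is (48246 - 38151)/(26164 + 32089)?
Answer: 10095/58253 ≈ 0.17330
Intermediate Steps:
(48246 - 38151)/(26164 + 32089) = 10095/58253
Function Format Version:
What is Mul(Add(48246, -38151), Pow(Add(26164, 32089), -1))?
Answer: Rational(10095, 58253) ≈ 0.17330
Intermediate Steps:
Mul(Add(48246, -38151), Pow(Add(26164, 32089), -1)) = Mul(10095, Pow(58253, -1)) = Mul(10095, Rational(1, 58253)) = Rational(10095, 58253)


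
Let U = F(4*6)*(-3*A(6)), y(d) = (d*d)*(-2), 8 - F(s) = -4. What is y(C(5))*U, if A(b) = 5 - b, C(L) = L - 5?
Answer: 0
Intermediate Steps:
C(L) = -5 + L
F(s) = 12 (F(s) = 8 - 1*(-4) = 8 + 4 = 12)
y(d) = -2*d² (y(d) = d²*(-2) = -2*d²)
U = 36 (U = 12*(-3*(5 - 1*6)) = 12*(-3*(5 - 6)) = 12*(-3*(-1)) = 12*3 = 36)
y(C(5))*U = -2*(-5 + 5)²*36 = -2*0²*36 = -2*0*36 = 0*36 = 0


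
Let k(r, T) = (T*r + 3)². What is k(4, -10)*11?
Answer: 15059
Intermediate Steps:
k(r, T) = (3 + T*r)²
k(4, -10)*11 = (3 - 10*4)²*11 = (3 - 40)²*11 = (-37)²*11 = 1369*11 = 15059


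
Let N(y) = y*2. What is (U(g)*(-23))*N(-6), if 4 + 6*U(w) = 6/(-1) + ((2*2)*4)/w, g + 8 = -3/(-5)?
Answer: -20700/37 ≈ -559.46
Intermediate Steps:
N(y) = 2*y
g = -37/5 (g = -8 - 3/(-5) = -8 - 3*(-⅕) = -8 + ⅗ = -37/5 ≈ -7.4000)
U(w) = -5/3 + 8/(3*w) (U(w) = -⅔ + (6/(-1) + ((2*2)*4)/w)/6 = -⅔ + (6*(-1) + (4*4)/w)/6 = -⅔ + (-6 + 16/w)/6 = -⅔ + (-1 + 8/(3*w)) = -5/3 + 8/(3*w))
(U(g)*(-23))*N(-6) = (((8 - 5*(-37/5))/(3*(-37/5)))*(-23))*(2*(-6)) = (((⅓)*(-5/37)*(8 + 37))*(-23))*(-12) = (((⅓)*(-5/37)*45)*(-23))*(-12) = -75/37*(-23)*(-12) = (1725/37)*(-12) = -20700/37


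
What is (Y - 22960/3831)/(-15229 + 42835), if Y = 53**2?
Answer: 10738319/105758586 ≈ 0.10154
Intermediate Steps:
Y = 2809
(Y - 22960/3831)/(-15229 + 42835) = (2809 - 22960/3831)/(-15229 + 42835) = (2809 - 22960*1/3831)/27606 = (2809 - 22960/3831)*(1/27606) = (10738319/3831)*(1/27606) = 10738319/105758586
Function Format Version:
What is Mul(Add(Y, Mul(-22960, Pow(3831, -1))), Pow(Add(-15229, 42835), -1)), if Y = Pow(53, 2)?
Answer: Rational(10738319, 105758586) ≈ 0.10154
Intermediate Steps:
Y = 2809
Mul(Add(Y, Mul(-22960, Pow(3831, -1))), Pow(Add(-15229, 42835), -1)) = Mul(Add(2809, Mul(-22960, Pow(3831, -1))), Pow(Add(-15229, 42835), -1)) = Mul(Add(2809, Mul(-22960, Rational(1, 3831))), Pow(27606, -1)) = Mul(Add(2809, Rational(-22960, 3831)), Rational(1, 27606)) = Mul(Rational(10738319, 3831), Rational(1, 27606)) = Rational(10738319, 105758586)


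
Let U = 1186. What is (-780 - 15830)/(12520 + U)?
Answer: -755/623 ≈ -1.2119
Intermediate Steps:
(-780 - 15830)/(12520 + U) = (-780 - 15830)/(12520 + 1186) = -16610/13706 = -16610*1/13706 = -755/623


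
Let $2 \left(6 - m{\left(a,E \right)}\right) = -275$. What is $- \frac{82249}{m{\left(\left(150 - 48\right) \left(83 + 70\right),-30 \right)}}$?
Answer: $- \frac{164498}{287} \approx -573.16$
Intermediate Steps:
$m{\left(a,E \right)} = \frac{287}{2}$ ($m{\left(a,E \right)} = 6 - - \frac{275}{2} = 6 + \frac{275}{2} = \frac{287}{2}$)
$- \frac{82249}{m{\left(\left(150 - 48\right) \left(83 + 70\right),-30 \right)}} = - \frac{82249}{\frac{287}{2}} = \left(-82249\right) \frac{2}{287} = - \frac{164498}{287}$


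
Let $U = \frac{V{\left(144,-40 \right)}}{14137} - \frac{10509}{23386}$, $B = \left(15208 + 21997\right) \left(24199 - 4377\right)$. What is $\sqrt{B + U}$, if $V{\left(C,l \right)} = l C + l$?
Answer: $\frac{\sqrt{80607450798581414812040134}}{330607882} \approx 27157.0$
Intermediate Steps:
$V{\left(C,l \right)} = l + C l$ ($V{\left(C,l \right)} = C l + l = l + C l$)
$B = 737477510$ ($B = 37205 \cdot 19822 = 737477510$)
$U = - \frac{284204533}{330607882}$ ($U = \frac{\left(-40\right) \left(1 + 144\right)}{14137} - \frac{10509}{23386} = \left(-40\right) 145 \cdot \frac{1}{14137} - \frac{10509}{23386} = \left(-5800\right) \frac{1}{14137} - \frac{10509}{23386} = - \frac{5800}{14137} - \frac{10509}{23386} = - \frac{284204533}{330607882} \approx -0.85964$)
$\sqrt{B + U} = \sqrt{737477510 - \frac{284204533}{330607882}} = \sqrt{\frac{243815877319529287}{330607882}} = \frac{\sqrt{80607450798581414812040134}}{330607882}$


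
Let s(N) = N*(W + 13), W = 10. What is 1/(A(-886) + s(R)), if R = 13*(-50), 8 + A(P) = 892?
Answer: -1/14066 ≈ -7.1093e-5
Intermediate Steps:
A(P) = 884 (A(P) = -8 + 892 = 884)
R = -650
s(N) = 23*N (s(N) = N*(10 + 13) = N*23 = 23*N)
1/(A(-886) + s(R)) = 1/(884 + 23*(-650)) = 1/(884 - 14950) = 1/(-14066) = -1/14066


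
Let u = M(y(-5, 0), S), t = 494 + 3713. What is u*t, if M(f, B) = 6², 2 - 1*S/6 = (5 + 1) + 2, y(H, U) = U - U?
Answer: 151452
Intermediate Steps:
y(H, U) = 0
S = -36 (S = 12 - 6*((5 + 1) + 2) = 12 - 6*(6 + 2) = 12 - 6*8 = 12 - 48 = -36)
M(f, B) = 36
t = 4207
u = 36
u*t = 36*4207 = 151452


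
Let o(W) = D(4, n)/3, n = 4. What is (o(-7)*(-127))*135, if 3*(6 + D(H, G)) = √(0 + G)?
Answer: 30480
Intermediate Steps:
D(H, G) = -6 + √G/3 (D(H, G) = -6 + √(0 + G)/3 = -6 + √G/3)
o(W) = -16/9 (o(W) = (-6 + √4/3)/3 = (-6 + (⅓)*2)*(⅓) = (-6 + ⅔)*(⅓) = -16/3*⅓ = -16/9)
(o(-7)*(-127))*135 = -16/9*(-127)*135 = (2032/9)*135 = 30480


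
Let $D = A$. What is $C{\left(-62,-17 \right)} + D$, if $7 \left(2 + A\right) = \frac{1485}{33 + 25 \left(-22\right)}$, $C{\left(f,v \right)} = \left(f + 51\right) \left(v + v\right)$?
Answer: $\frac{122253}{329} \approx 371.59$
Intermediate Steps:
$C{\left(f,v \right)} = 2 v \left(51 + f\right)$ ($C{\left(f,v \right)} = \left(51 + f\right) 2 v = 2 v \left(51 + f\right)$)
$A = - \frac{793}{329}$ ($A = -2 + \frac{1485 \frac{1}{33 + 25 \left(-22\right)}}{7} = -2 + \frac{1485 \frac{1}{33 - 550}}{7} = -2 + \frac{1485 \frac{1}{-517}}{7} = -2 + \frac{1485 \left(- \frac{1}{517}\right)}{7} = -2 + \frac{1}{7} \left(- \frac{135}{47}\right) = -2 - \frac{135}{329} = - \frac{793}{329} \approx -2.4103$)
$D = - \frac{793}{329} \approx -2.4103$
$C{\left(-62,-17 \right)} + D = 2 \left(-17\right) \left(51 - 62\right) - \frac{793}{329} = 2 \left(-17\right) \left(-11\right) - \frac{793}{329} = 374 - \frac{793}{329} = \frac{122253}{329}$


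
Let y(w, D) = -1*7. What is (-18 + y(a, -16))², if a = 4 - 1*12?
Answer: 625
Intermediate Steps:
a = -8 (a = 4 - 12 = -8)
y(w, D) = -7
(-18 + y(a, -16))² = (-18 - 7)² = (-25)² = 625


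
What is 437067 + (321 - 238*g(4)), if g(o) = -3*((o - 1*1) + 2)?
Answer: 440958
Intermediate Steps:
g(o) = -3 - 3*o (g(o) = -3*((o - 1) + 2) = -3*((-1 + o) + 2) = -3*(1 + o) = -3 - 3*o)
437067 + (321 - 238*g(4)) = 437067 + (321 - 238*(-3 - 3*4)) = 437067 + (321 - 238*(-3 - 12)) = 437067 + (321 - 238*(-15)) = 437067 + (321 + 3570) = 437067 + 3891 = 440958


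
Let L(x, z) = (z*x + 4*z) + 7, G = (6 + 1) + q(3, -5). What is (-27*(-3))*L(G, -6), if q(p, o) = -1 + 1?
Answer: -4779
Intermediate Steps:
q(p, o) = 0
G = 7 (G = (6 + 1) + 0 = 7 + 0 = 7)
L(x, z) = 7 + 4*z + x*z (L(x, z) = (x*z + 4*z) + 7 = (4*z + x*z) + 7 = 7 + 4*z + x*z)
(-27*(-3))*L(G, -6) = (-27*(-3))*(7 + 4*(-6) + 7*(-6)) = 81*(7 - 24 - 42) = 81*(-59) = -4779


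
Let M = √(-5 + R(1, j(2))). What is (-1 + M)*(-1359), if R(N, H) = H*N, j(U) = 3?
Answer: 1359 - 1359*I*√2 ≈ 1359.0 - 1921.9*I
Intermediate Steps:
M = I*√2 (M = √(-5 + 3*1) = √(-5 + 3) = √(-2) = I*√2 ≈ 1.4142*I)
(-1 + M)*(-1359) = (-1 + I*√2)*(-1359) = 1359 - 1359*I*√2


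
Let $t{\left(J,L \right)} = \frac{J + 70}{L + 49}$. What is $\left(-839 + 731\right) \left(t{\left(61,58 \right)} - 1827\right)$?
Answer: $\frac{21098664}{107} \approx 1.9718 \cdot 10^{5}$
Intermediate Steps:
$t{\left(J,L \right)} = \frac{70 + J}{49 + L}$
$\left(-839 + 731\right) \left(t{\left(61,58 \right)} - 1827\right) = \left(-839 + 731\right) \left(\frac{70 + 61}{49 + 58} - 1827\right) = - 108 \left(\frac{1}{107} \cdot 131 - 1827\right) = - 108 \left(\frac{131}{107} - 1827\right) = \left(-108\right) \left(- \frac{195358}{107}\right) = \frac{21098664}{107}$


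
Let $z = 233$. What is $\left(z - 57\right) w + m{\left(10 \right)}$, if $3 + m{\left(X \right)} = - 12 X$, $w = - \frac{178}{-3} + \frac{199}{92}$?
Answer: $\frac{738325}{69} \approx 10700.0$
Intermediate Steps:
$w = \frac{16973}{276}$ ($w = \left(-178\right) \left(- \frac{1}{3}\right) + 199 \cdot \frac{1}{92} = \frac{178}{3} + \frac{199}{92} = \frac{16973}{276} \approx 61.496$)
$m{\left(X \right)} = -3 - 12 X$
$\left(z - 57\right) w + m{\left(10 \right)} = \left(233 - 57\right) \frac{16973}{276} - 123 = 176 \cdot \frac{16973}{276} - 123 = \frac{746812}{69} - 123 = \frac{738325}{69}$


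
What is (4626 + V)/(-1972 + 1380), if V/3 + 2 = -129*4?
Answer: -192/37 ≈ -5.1892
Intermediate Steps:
V = -1554 (V = -6 + 3*(-129*4) = -6 + 3*(-516) = -6 - 1548 = -1554)
(4626 + V)/(-1972 + 1380) = (4626 - 1554)/(-1972 + 1380) = 3072/(-592) = 3072*(-1/592) = -192/37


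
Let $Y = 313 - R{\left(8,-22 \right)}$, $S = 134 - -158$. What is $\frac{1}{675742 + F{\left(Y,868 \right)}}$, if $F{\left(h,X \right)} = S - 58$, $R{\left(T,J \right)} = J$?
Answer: $\frac{1}{675976} \approx 1.4793 \cdot 10^{-6}$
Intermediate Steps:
$S = 292$ ($S = 134 + 158 = 292$)
$Y = 335$ ($Y = 313 - -22 = 313 + 22 = 335$)
$F{\left(h,X \right)} = 234$ ($F{\left(h,X \right)} = 292 - 58 = 234$)
$\frac{1}{675742 + F{\left(Y,868 \right)}} = \frac{1}{675742 + 234} = \frac{1}{675976}$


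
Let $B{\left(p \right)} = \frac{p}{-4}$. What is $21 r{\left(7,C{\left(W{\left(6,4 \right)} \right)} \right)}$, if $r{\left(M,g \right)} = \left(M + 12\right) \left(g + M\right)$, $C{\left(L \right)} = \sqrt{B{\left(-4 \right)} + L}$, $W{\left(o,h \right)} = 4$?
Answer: $2793 + 399 \sqrt{5} \approx 3685.2$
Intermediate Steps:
$B{\left(p \right)} = - \frac{p}{4}$ ($B{\left(p \right)} = p \left(- \frac{1}{4}\right) = - \frac{p}{4}$)
$C{\left(L \right)} = \sqrt{1 + L}$ ($C{\left(L \right)} = \sqrt{\left(- \frac{1}{4}\right) \left(-4\right) + L} = \sqrt{1 + L}$)
$r{\left(M,g \right)} = \left(12 + M\right) \left(M + g\right)$
$21 r{\left(7,C{\left(W{\left(6,4 \right)} \right)} \right)} = 21 \left(7^{2} + 12 \cdot 7 + 12 \sqrt{1 + 4} + 7 \sqrt{1 + 4}\right) = 21 \left(49 + 84 + 12 \sqrt{5} + 7 \sqrt{5}\right) = 21 \left(133 + 19 \sqrt{5}\right) = 2793 + 399 \sqrt{5}$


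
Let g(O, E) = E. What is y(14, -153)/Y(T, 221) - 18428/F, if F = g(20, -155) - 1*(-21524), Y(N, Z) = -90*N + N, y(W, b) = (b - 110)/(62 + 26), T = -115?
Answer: -976667711/1132154760 ≈ -0.86266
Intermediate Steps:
y(W, b) = -5/4 + b/88 (y(W, b) = (-110 + b)/88 = (-110 + b)*(1/88) = -5/4 + b/88)
Y(N, Z) = -89*N
F = 21369 (F = -155 - 1*(-21524) = -155 + 21524 = 21369)
y(14, -153)/Y(T, 221) - 18428/F = (-5/4 + (1/88)*(-153))/((-89*(-115))) - 18428/21369 = (-5/4 - 153/88)/10235 - 18428*1/21369 = -263/88*1/10235 - 1084/1257 = -263/900680 - 1084/1257 = -976667711/1132154760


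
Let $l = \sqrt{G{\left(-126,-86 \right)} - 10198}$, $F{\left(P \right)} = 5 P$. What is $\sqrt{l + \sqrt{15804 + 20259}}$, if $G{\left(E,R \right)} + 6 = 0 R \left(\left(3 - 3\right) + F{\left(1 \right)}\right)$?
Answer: $\sqrt{3 \sqrt{4007} + 2 i \sqrt{2551}} \approx 14.23 + 3.5493 i$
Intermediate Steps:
$G{\left(E,R \right)} = -6$ ($G{\left(E,R \right)} = -6 + 0 R \left(\left(3 - 3\right) + 5 \cdot 1\right) = -6 + 0 \left(0 + 5\right) = -6 + 0 \cdot 5 = -6 + 0 = -6$)
$l = 2 i \sqrt{2551}$ ($l = \sqrt{-6 - 10198} = \sqrt{-10204} = 2 i \sqrt{2551} \approx 101.01 i$)
$\sqrt{l + \sqrt{15804 + 20259}} = \sqrt{2 i \sqrt{2551} + \sqrt{15804 + 20259}} = \sqrt{2 i \sqrt{2551} + \sqrt{36063}} = \sqrt{2 i \sqrt{2551} + 3 \sqrt{4007}} = \sqrt{3 \sqrt{4007} + 2 i \sqrt{2551}}$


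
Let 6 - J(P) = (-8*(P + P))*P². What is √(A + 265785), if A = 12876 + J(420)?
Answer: 9*√14638107 ≈ 34434.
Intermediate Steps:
J(P) = 6 + 16*P³ (J(P) = 6 - (-8*(P + P))*P² = 6 - (-16*P)*P² = 6 - (-16)*P³ = 6 + 16*P³)
A = 1185420882 (A = 12876 + (6 + 16*420³) = 12876 + (6 + 16*74088000) = 12876 + (6 + 1185408000) = 12876 + 1185408006 = 1185420882)
√(A + 265785) = √(1185420882 + 265785) = √1185686667 = 9*√14638107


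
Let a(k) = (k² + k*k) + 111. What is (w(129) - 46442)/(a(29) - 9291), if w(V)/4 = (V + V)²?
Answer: -109907/3749 ≈ -29.316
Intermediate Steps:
w(V) = 16*V² (w(V) = 4*(V + V)² = 4*(2*V)² = 4*(4*V²) = 16*V²)
a(k) = 111 + 2*k² (a(k) = (k² + k²) + 111 = 2*k² + 111 = 111 + 2*k²)
(w(129) - 46442)/(a(29) - 9291) = (16*129² - 46442)/((111 + 2*29²) - 9291) = (16*16641 - 46442)/((111 + 2*841) - 9291) = (266256 - 46442)/((111 + 1682) - 9291) = 219814/(1793 - 9291) = 219814/(-7498) = 219814*(-1/7498) = -109907/3749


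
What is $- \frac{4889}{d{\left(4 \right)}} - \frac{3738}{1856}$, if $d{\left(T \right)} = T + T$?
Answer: $- \frac{568993}{928} \approx -613.14$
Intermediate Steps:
$d{\left(T \right)} = 2 T$
$- \frac{4889}{d{\left(4 \right)}} - \frac{3738}{1856} = - \frac{4889}{2 \cdot 4} - \frac{3738}{1856} = - \frac{4889}{8} - \frac{1869}{928} = - \frac{568993}{928}$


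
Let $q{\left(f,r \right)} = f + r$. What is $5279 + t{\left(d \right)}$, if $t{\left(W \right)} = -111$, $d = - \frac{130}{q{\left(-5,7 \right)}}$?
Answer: $5168$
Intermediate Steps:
$d = -65$ ($d = - \frac{130}{-5 + 7} = - \frac{130}{2} = \left(-130\right) \frac{1}{2} = -65$)
$5279 + t{\left(d \right)} = 5279 - 111 = 5168$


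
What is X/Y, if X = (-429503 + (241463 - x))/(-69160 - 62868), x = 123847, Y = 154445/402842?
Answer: 62820591427/10195532230 ≈ 6.1616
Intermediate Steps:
Y = 154445/402842 (Y = 154445*(1/402842) = 154445/402842 ≈ 0.38339)
X = 311887/132028 (X = (-429503 + (241463 - 1*123847))/(-69160 - 62868) = (-429503 + (241463 - 123847))/(-132028) = (-429503 + 117616)*(-1/132028) = -311887*(-1/132028) = 311887/132028 ≈ 2.3623)
X/Y = 311887/(132028*(154445/402842)) = (311887/132028)*(402842/154445) = 62820591427/10195532230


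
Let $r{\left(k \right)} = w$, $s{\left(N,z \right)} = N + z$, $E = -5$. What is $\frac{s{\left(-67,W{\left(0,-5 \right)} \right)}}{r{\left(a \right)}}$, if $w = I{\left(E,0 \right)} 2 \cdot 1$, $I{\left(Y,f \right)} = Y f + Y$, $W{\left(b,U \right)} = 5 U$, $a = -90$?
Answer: $\frac{46}{5} \approx 9.2$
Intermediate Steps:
$I{\left(Y,f \right)} = Y + Y f$
$w = -10$ ($w = - 5 \left(1 + 0\right) 2 \cdot 1 = \left(-5\right) 1 \cdot 2 \cdot 1 = \left(-5\right) 2 \cdot 1 = \left(-10\right) 1 = -10$)
$r{\left(k \right)} = -10$
$\frac{s{\left(-67,W{\left(0,-5 \right)} \right)}}{r{\left(a \right)}} = \frac{-67 + 5 \left(-5\right)}{-10} = \left(-67 - 25\right) \left(- \frac{1}{10}\right) = \left(-92\right) \left(- \frac{1}{10}\right) = \frac{46}{5}$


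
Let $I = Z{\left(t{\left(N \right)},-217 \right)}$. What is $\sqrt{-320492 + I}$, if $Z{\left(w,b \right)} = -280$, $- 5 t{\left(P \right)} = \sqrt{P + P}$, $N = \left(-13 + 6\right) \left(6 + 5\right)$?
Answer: $2 i \sqrt{80193} \approx 566.37 i$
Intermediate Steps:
$N = -77$ ($N = \left(-7\right) 11 = -77$)
$t{\left(P \right)} = - \frac{\sqrt{2} \sqrt{P}}{5}$ ($t{\left(P \right)} = - \frac{\sqrt{P + P}}{5} = - \frac{\sqrt{2 P}}{5} = - \frac{\sqrt{2} \sqrt{P}}{5}$)
$I = -280$
$\sqrt{-320492 + I} = \sqrt{-320492 - 280} = \sqrt{-320772} = 2 i \sqrt{80193}$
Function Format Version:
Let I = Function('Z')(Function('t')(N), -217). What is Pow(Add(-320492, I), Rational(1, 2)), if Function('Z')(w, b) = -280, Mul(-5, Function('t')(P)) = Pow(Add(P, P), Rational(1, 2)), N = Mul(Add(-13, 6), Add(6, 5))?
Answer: Mul(2, I, Pow(80193, Rational(1, 2))) ≈ Mul(566.37, I)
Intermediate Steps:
N = -77 (N = Mul(-7, 11) = -77)
Function('t')(P) = Mul(Rational(-1, 5), Pow(2, Rational(1, 2)), Pow(P, Rational(1, 2))) (Function('t')(P) = Mul(Rational(-1, 5), Pow(Add(P, P), Rational(1, 2))) = Mul(Rational(-1, 5), Pow(Mul(2, P), Rational(1, 2))) = Mul(Rational(-1, 5), Mul(Pow(2, Rational(1, 2)), Pow(P, Rational(1, 2)))) = Mul(Rational(-1, 5), Pow(2, Rational(1, 2)), Pow(P, Rational(1, 2))))
I = -280
Pow(Add(-320492, I), Rational(1, 2)) = Pow(Add(-320492, -280), Rational(1, 2)) = Pow(-320772, Rational(1, 2)) = Mul(2, I, Pow(80193, Rational(1, 2)))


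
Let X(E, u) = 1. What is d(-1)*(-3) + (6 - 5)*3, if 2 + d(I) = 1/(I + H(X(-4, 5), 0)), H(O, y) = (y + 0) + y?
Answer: 12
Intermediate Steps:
H(O, y) = 2*y (H(O, y) = y + y = 2*y)
d(I) = -2 + 1/I (d(I) = -2 + 1/(I + 2*0) = -2 + 1/(I + 0) = -2 + 1/I)
d(-1)*(-3) + (6 - 5)*3 = (-2 + 1/(-1))*(-3) + (6 - 5)*3 = (-2 - 1)*(-3) + 1*3 = -3*(-3) + 3 = 9 + 3 = 12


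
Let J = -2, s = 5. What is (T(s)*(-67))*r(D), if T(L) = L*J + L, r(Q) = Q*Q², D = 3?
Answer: 9045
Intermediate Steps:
r(Q) = Q³
T(L) = -L (T(L) = L*(-2) + L = -2*L + L = -L)
(T(s)*(-67))*r(D) = (-1*5*(-67))*3³ = -5*(-67)*27 = 335*27 = 9045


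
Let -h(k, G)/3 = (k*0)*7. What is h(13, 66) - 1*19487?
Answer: -19487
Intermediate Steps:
h(k, G) = 0 (h(k, G) = -3*k*0*7 = -0*7 = -3*0 = 0)
h(13, 66) - 1*19487 = 0 - 1*19487 = 0 - 19487 = -19487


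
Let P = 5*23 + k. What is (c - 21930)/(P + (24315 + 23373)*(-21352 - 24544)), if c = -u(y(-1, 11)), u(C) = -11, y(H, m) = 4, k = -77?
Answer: 21919/2188688410 ≈ 1.0015e-5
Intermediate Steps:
P = 38 (P = 5*23 - 77 = 115 - 77 = 38)
c = 11 (c = -1*(-11) = 11)
(c - 21930)/(P + (24315 + 23373)*(-21352 - 24544)) = (11 - 21930)/(38 + (24315 + 23373)*(-21352 - 24544)) = -21919/(38 + 47688*(-45896)) = -21919/(38 - 2188688448) = -21919/(-2188688410) = -21919*(-1/2188688410) = 21919/2188688410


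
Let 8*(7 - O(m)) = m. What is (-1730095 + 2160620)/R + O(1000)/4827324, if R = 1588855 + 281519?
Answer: 1697763857/7376553349 ≈ 0.23016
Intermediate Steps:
O(m) = 7 - m/8
R = 1870374
(-1730095 + 2160620)/R + O(1000)/4827324 = (-1730095 + 2160620)/1870374 + (7 - ⅛*1000)/4827324 = 430525*(1/1870374) + (7 - 125)*(1/4827324) = 25325/110022 - 118*1/4827324 = 25325/110022 - 59/2413662 = 1697763857/7376553349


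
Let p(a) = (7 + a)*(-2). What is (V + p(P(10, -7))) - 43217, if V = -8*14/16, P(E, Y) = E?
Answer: -43258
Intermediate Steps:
p(a) = -14 - 2*a
V = -7 (V = -112*1/16 = -7)
(V + p(P(10, -7))) - 43217 = (-7 + (-14 - 2*10)) - 43217 = (-7 + (-14 - 20)) - 43217 = (-7 - 34) - 43217 = -41 - 43217 = -43258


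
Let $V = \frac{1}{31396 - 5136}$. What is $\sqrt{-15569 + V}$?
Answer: $\frac{11 i \sqrt{22182209335}}{13130} \approx 124.78 i$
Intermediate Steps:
$V = \frac{1}{26260} \approx 3.8081 \cdot 10^{-5}$
$\sqrt{-15569 + V} = \sqrt{-15569 + \frac{1}{26260}} = \sqrt{- \frac{408841939}{26260}} = \frac{11 i \sqrt{22182209335}}{13130}$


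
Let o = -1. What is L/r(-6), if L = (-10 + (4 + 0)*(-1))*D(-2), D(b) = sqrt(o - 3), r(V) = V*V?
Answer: -7*I/9 ≈ -0.77778*I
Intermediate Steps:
r(V) = V**2
D(b) = 2*I (D(b) = sqrt(-1 - 3) = sqrt(-4) = 2*I)
L = -28*I (L = (-10 + (4 + 0)*(-1))*(2*I) = (-10 + 4*(-1))*(2*I) = (-10 - 4)*(2*I) = -28*I ≈ -28.0*I)
L/r(-6) = (-28*I)/((-6)**2) = -28*I/36 = -28*I*(1/36) = -7*I/9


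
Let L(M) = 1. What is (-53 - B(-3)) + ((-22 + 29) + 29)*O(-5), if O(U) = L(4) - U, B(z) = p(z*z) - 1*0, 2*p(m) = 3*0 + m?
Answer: 317/2 ≈ 158.50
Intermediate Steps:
p(m) = m/2 (p(m) = (3*0 + m)/2 = (0 + m)/2 = m/2)
B(z) = z**2/2 (B(z) = (z*z)/2 - 1*0 = z**2/2 + 0 = z**2/2)
O(U) = 1 - U
(-53 - B(-3)) + ((-22 + 29) + 29)*O(-5) = (-53 - (-3)**2/2) + ((-22 + 29) + 29)*(1 - 1*(-5)) = (-53 - 9/2) + (7 + 29)*(1 + 5) = (-53 - 1*9/2) + 36*6 = (-53 - 9/2) + 216 = -115/2 + 216 = 317/2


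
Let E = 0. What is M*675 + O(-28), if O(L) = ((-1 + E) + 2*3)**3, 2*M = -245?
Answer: -165125/2 ≈ -82563.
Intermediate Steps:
M = -245/2 (M = (1/2)*(-245) = -245/2 ≈ -122.50)
O(L) = 125 (O(L) = ((-1 + 0) + 2*3)**3 = (-1 + 6)**3 = 5**3 = 125)
M*675 + O(-28) = -245/2*675 + 125 = -165375/2 + 125 = -165125/2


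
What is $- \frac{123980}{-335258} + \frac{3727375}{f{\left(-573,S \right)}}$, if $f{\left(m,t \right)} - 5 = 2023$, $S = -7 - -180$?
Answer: $\frac{624941859595}{339951612} \approx 1838.3$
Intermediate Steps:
$S = 173$ ($S = -7 + 180 = 173$)
$f{\left(m,t \right)} = 2028$ ($f{\left(m,t \right)} = 5 + 2023 = 2028$)
$- \frac{123980}{-335258} + \frac{3727375}{f{\left(-573,S \right)}} = - \frac{123980}{-335258} + \frac{3727375}{2028} = \left(-123980\right) \left(- \frac{1}{335258}\right) + 3727375 \cdot \frac{1}{2028} = \frac{61990}{167629} + \frac{3727375}{2028} = \frac{624941859595}{339951612}$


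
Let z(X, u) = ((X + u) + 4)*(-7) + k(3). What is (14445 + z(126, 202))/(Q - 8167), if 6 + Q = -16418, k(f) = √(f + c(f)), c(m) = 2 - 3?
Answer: -12121/24591 - √2/24591 ≈ -0.49296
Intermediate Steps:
c(m) = -1
k(f) = √(-1 + f) (k(f) = √(f - 1) = √(-1 + f))
Q = -16424 (Q = -6 - 16418 = -16424)
z(X, u) = -28 + √2 - 7*X - 7*u (z(X, u) = ((X + u) + 4)*(-7) + √(-1 + 3) = (4 + X + u)*(-7) + √2 = (-28 - 7*X - 7*u) + √2 = -28 + √2 - 7*X - 7*u)
(14445 + z(126, 202))/(Q - 8167) = (14445 + (-28 + √2 - 7*126 - 7*202))/(-16424 - 8167) = (14445 + (-28 + √2 - 882 - 1414))/(-24591) = (14445 + (-2324 + √2))*(-1/24591) = (12121 + √2)*(-1/24591) = -12121/24591 - √2/24591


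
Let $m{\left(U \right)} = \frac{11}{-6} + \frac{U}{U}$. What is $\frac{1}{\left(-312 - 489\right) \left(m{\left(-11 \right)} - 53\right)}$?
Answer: $\frac{2}{86241} \approx 2.3191 \cdot 10^{-5}$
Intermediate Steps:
$m{\left(U \right)} = - \frac{5}{6}$ ($m{\left(U \right)} = 11 \left(- \frac{1}{6}\right) + 1 = - \frac{11}{6} + 1 = - \frac{5}{6}$)
$\frac{1}{\left(-312 - 489\right) \left(m{\left(-11 \right)} - 53\right)} = \frac{1}{\left(-312 - 489\right) \left(- \frac{5}{6} - 53\right)} = \frac{1}{\left(-801\right) \left(- \frac{323}{6}\right)} = \frac{1}{\frac{86241}{2}} = \frac{2}{86241}$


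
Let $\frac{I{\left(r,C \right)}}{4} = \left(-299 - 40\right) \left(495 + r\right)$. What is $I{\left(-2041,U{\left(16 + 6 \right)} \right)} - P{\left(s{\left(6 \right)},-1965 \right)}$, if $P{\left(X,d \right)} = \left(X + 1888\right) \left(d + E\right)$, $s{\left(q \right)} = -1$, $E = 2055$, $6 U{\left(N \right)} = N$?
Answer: $1926546$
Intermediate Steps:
$U{\left(N \right)} = \frac{N}{6}$
$I{\left(r,C \right)} = -671220 - 1356 r$ ($I{\left(r,C \right)} = 4 \left(-299 - 40\right) \left(495 + r\right) = 4 \left(- 339 \left(495 + r\right)\right) = 4 \left(-167805 - 339 r\right) = -671220 - 1356 r$)
$P{\left(X,d \right)} = \left(1888 + X\right) \left(2055 + d\right)$ ($P{\left(X,d \right)} = \left(X + 1888\right) \left(d + 2055\right) = \left(1888 + X\right) \left(2055 + d\right)$)
$I{\left(-2041,U{\left(16 + 6 \right)} \right)} - P{\left(s{\left(6 \right)},-1965 \right)} = \left(-671220 - -2767596\right) - \left(3879840 + 1888 \left(-1965\right) + 2055 \left(-1\right) - -1965\right) = \left(-671220 + 2767596\right) - \left(3879840 - 3709920 - 2055 + 1965\right) = 2096376 - 169830 = 1926546$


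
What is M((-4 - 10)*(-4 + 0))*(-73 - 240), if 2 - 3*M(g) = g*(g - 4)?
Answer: 303610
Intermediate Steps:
M(g) = 2/3 - g*(-4 + g)/3 (M(g) = 2/3 - g*(g - 4)/3 = 2/3 - g*(-4 + g)/3)
M((-4 - 10)*(-4 + 0))*(-73 - 240) = (2/3 - (-4 + 0)**2*(-4 - 10)**2/3 + 4*((-4 - 10)*(-4 + 0))/3)*(-73 - 240) = (2/3 - (-14*(-4))**2/3 + 4*(-14*(-4))/3)*(-313) = (2/3 - 1/3*56**2 + (4/3)*56)*(-313) = (2/3 - 1/3*3136 + 224/3)*(-313) = (2/3 - 3136/3 + 224/3)*(-313) = -970*(-313) = 303610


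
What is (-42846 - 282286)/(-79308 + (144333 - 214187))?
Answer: 162566/74581 ≈ 2.1797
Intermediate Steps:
(-42846 - 282286)/(-79308 + (144333 - 214187)) = -325132/(-79308 - 69854) = -325132/(-149162) = -325132*(-1/149162) = 162566/74581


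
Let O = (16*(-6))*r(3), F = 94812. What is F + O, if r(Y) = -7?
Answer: 95484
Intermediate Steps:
O = 672 (O = (16*(-6))*(-7) = -96*(-7) = 672)
F + O = 94812 + 672 = 95484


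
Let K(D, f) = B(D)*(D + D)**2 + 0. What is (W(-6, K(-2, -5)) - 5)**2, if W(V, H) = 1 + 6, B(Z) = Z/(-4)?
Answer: 4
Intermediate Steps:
B(Z) = -Z/4 (B(Z) = Z*(-1/4) = -Z/4)
K(D, f) = -D**3 (K(D, f) = (-D/4)*(D + D)**2 + 0 = (-D/4)*(2*D)**2 + 0 = (-D/4)*(4*D**2) + 0 = -D**3 + 0 = -D**3)
W(V, H) = 7
(W(-6, K(-2, -5)) - 5)**2 = (7 - 5)**2 = 2**2 = 4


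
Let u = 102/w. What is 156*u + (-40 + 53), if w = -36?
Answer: -429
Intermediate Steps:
u = -17/6 (u = 102/(-36) = 102*(-1/36) = -17/6 ≈ -2.8333)
156*u + (-40 + 53) = 156*(-17/6) + (-40 + 53) = -442 + 13 = -429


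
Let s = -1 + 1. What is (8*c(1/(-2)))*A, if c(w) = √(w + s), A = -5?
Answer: -20*I*√2 ≈ -28.284*I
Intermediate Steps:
s = 0
c(w) = √w (c(w) = √(w + 0) = √w)
(8*c(1/(-2)))*A = (8*√(1/(-2)))*(-5) = (8*√(1*(-½)))*(-5) = (8*√(-½))*(-5) = (8*(I*√2/2))*(-5) = (4*I*√2)*(-5) = -20*I*√2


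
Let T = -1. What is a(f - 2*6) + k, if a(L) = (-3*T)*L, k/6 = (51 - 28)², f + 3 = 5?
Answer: 3144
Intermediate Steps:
f = 2 (f = -3 + 5 = 2)
k = 3174 (k = 6*(51 - 28)² = 6*23² = 6*529 = 3174)
a(L) = 3*L (a(L) = (-3*(-1))*L = 3*L)
a(f - 2*6) + k = 3*(2 - 2*6) + 3174 = 3*(2 - 12) + 3174 = 3*(-10) + 3174 = -30 + 3174 = 3144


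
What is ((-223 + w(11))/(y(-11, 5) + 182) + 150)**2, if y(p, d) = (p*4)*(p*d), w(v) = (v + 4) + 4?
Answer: 38043722304/1692601 ≈ 22477.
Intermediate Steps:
w(v) = 8 + v (w(v) = (4 + v) + 4 = 8 + v)
y(p, d) = 4*d*p**2 (y(p, d) = (4*p)*(d*p) = 4*d*p**2)
((-223 + w(11))/(y(-11, 5) + 182) + 150)**2 = ((-223 + (8 + 11))/(4*5*(-11)**2 + 182) + 150)**2 = ((-223 + 19)/(4*5*121 + 182) + 150)**2 = (-204/(2420 + 182) + 150)**2 = (-204/2602 + 150)**2 = (-204*1/2602 + 150)**2 = (-102/1301 + 150)**2 = (195048/1301)**2 = 38043722304/1692601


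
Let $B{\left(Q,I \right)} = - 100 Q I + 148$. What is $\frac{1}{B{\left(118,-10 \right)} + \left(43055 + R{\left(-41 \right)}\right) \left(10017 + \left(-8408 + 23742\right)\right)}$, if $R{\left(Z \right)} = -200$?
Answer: $\frac{1}{1086535253} \approx 9.2036 \cdot 10^{-10}$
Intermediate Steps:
$B{\left(Q,I \right)} = 148 - 100 I Q$ ($B{\left(Q,I \right)} = - 100 I Q + 148 = 148 - 100 I Q$)
$\frac{1}{B{\left(118,-10 \right)} + \left(43055 + R{\left(-41 \right)}\right) \left(10017 + \left(-8408 + 23742\right)\right)} = \frac{1}{\left(148 - \left(-1000\right) 118\right) + \left(43055 - 200\right) \left(10017 + \left(-8408 + 23742\right)\right)} = \frac{1}{\left(148 + 118000\right) + 42855 \left(10017 + 15334\right)} = \frac{1}{118148 + 42855 \cdot 25351} = \frac{1}{118148 + 1086417105} = \frac{1}{1086535253}$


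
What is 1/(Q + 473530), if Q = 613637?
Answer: 1/1087167 ≈ 9.1982e-7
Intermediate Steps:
1/(Q + 473530) = 1/(613637 + 473530) = 1/1087167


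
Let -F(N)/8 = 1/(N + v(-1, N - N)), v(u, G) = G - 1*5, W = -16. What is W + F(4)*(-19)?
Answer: -168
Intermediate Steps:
v(u, G) = -5 + G (v(u, G) = G - 5 = -5 + G)
F(N) = -8/(-5 + N) (F(N) = -8/(N + (-5 + (N - N))) = -8/(N + (-5 + 0)) = -8/(N - 5) = -8/(-5 + N))
W + F(4)*(-19) = -16 - 8/(-5 + 4)*(-19) = -16 - 8/(-1)*(-19) = -16 - 8*(-1)*(-19) = -16 + 8*(-19) = -16 - 152 = -168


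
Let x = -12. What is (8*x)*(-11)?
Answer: 1056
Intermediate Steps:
(8*x)*(-11) = (8*(-12))*(-11) = -96*(-11) = 1056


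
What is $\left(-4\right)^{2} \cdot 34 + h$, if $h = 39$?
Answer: $583$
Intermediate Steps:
$\left(-4\right)^{2} \cdot 34 + h = \left(-4\right)^{2} \cdot 34 + 39 = 16 \cdot 34 + 39 = 544 + 39 = 583$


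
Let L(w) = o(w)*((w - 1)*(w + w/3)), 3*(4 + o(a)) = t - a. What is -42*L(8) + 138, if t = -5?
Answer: 78814/3 ≈ 26271.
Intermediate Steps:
o(a) = -17/3 - a/3 (o(a) = -4 + (-5 - a)/3 = -4 + (-5/3 - a/3) = -17/3 - a/3)
L(w) = 4*w*(-1 + w)*(-17/3 - w/3)/3 (L(w) = (-17/3 - w/3)*((w - 1)*(w + w/3)) = (-17/3 - w/3)*((-1 + w)*(w + w*(⅓))) = (-17/3 - w/3)*((-1 + w)*(w + w/3)) = (-17/3 - w/3)*((-1 + w)*(4*w/3)) = (-17/3 - w/3)*(4*w*(-1 + w)/3) = 4*w*(-1 + w)*(-17/3 - w/3)/3)
-42*L(8) + 138 = -(-56)*8*(-1 + 8)*(17 + 8)/3 + 138 = -(-56)*8*7*25/3 + 138 = -42*(-5600/9) + 138 = 78400/3 + 138 = 78814/3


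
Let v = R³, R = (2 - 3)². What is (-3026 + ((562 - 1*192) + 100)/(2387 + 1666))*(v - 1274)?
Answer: 15611954884/4053 ≈ 3.8520e+6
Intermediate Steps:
R = 1 (R = (-1)² = 1)
v = 1 (v = 1³ = 1)
(-3026 + ((562 - 1*192) + 100)/(2387 + 1666))*(v - 1274) = (-3026 + ((562 - 1*192) + 100)/(2387 + 1666))*(1 - 1274) = (-3026 + ((562 - 192) + 100)/4053)*(-1273) = (-3026 + (370 + 100)*(1/4053))*(-1273) = (-3026 + 470*(1/4053))*(-1273) = (-3026 + 470/4053)*(-1273) = -12263908/4053*(-1273) = 15611954884/4053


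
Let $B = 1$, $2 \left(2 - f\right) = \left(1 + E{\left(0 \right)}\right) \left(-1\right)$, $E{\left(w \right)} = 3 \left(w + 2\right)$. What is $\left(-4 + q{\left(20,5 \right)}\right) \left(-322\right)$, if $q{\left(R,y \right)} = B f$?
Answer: $-483$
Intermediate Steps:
$E{\left(w \right)} = 6 + 3 w$ ($E{\left(w \right)} = 3 \left(2 + w\right) = 6 + 3 w$)
$f = \frac{11}{2}$ ($f = 2 - \frac{\left(1 + \left(6 + 3 \cdot 0\right)\right) \left(-1\right)}{2} = 2 - \frac{\left(1 + \left(6 + 0\right)\right) \left(-1\right)}{2} = 2 - \frac{\left(1 + 6\right) \left(-1\right)}{2} = 2 - \frac{7 \left(-1\right)}{2} = 2 - - \frac{7}{2} = 2 + \frac{7}{2} = \frac{11}{2} \approx 5.5$)
$q{\left(R,y \right)} = \frac{11}{2}$ ($q{\left(R,y \right)} = 1 \cdot \frac{11}{2} = \frac{11}{2}$)
$\left(-4 + q{\left(20,5 \right)}\right) \left(-322\right) = \left(-4 + \frac{11}{2}\right) \left(-322\right) = \frac{3}{2} \left(-322\right) = -483$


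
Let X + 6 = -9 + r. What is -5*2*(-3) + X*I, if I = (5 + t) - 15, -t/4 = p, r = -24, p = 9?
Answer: 1824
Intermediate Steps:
t = -36 (t = -4*9 = -36)
X = -39 (X = -6 + (-9 - 24) = -6 - 33 = -39)
I = -46 (I = (5 - 36) - 15 = -31 - 15 = -46)
-5*2*(-3) + X*I = -5*2*(-3) - 39*(-46) = -10*(-3) + 1794 = 30 + 1794 = 1824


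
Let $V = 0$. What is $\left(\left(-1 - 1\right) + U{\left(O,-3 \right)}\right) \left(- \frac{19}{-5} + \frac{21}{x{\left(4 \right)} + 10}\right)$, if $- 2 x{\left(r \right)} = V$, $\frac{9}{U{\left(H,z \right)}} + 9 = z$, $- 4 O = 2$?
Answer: $- \frac{649}{40} \approx -16.225$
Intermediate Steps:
$O = - \frac{1}{2}$ ($O = \left(- \frac{1}{4}\right) 2 = - \frac{1}{2} \approx -0.5$)
$U{\left(H,z \right)} = \frac{9}{-9 + z}$
$x{\left(r \right)} = 0$ ($x{\left(r \right)} = \left(- \frac{1}{2}\right) 0 = 0$)
$\left(\left(-1 - 1\right) + U{\left(O,-3 \right)}\right) \left(- \frac{19}{-5} + \frac{21}{x{\left(4 \right)} + 10}\right) = \left(\left(-1 - 1\right) + \frac{9}{-9 - 3}\right) \left(- \frac{19}{-5} + \frac{21}{0 + 10}\right) = \left(-2 + \frac{9}{-12}\right) \left(\left(-19\right) \left(- \frac{1}{5}\right) + \frac{21}{10}\right) = \left(-2 + 9 \left(- \frac{1}{12}\right)\right) \left(\frac{19}{5} + 21 \cdot \frac{1}{10}\right) = \left(-2 - \frac{3}{4}\right) \left(\frac{19}{5} + \frac{21}{10}\right) = \left(- \frac{11}{4}\right) \frac{59}{10} = - \frac{649}{40}$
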